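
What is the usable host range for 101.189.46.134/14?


Network: 101.188.0.0
Broadcast: 101.191.255.255
First usable = network + 1
Last usable = broadcast - 1
Range: 101.188.0.1 to 101.191.255.254


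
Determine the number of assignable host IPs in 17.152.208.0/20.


Host bits = 32 - 20 = 12
Total addresses = 2^12 = 4096
Usable = total - 2 (network and broadcast)
Usable hosts: 4094


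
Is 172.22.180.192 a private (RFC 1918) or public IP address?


RFC 1918 private ranges:
  10.0.0.0/8 (10.0.0.0 - 10.255.255.255)
  172.16.0.0/12 (172.16.0.0 - 172.31.255.255)
  192.168.0.0/16 (192.168.0.0 - 192.168.255.255)
Private (in 172.16.0.0/12)


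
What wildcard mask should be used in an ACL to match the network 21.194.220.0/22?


Subnet mask: 255.255.252.0
Wildcard = 255.255.255.255 - subnet mask
255 - 255 = 0
255 - 255 = 0
255 - 252 = 3
255 - 0 = 255
Wildcard: 0.0.3.255


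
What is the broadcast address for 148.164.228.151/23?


Network: 148.164.228.0/23
Host bits = 9
Set all host bits to 1:
Broadcast: 148.164.229.255


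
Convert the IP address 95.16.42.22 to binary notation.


95 = 01011111
16 = 00010000
42 = 00101010
22 = 00010110
Binary: 01011111.00010000.00101010.00010110


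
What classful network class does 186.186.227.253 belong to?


First octet: 186
Binary: 10111010
10xxxxxx -> Class B (128-191)
Class B, default mask 255.255.0.0 (/16)


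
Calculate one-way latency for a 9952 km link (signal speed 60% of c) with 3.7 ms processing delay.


Speed = 0.6 * 3e5 km/s = 180000 km/s
Propagation delay = 9952 / 180000 = 0.0553 s = 55.2889 ms
Processing delay = 3.7 ms
Total one-way latency = 58.9889 ms


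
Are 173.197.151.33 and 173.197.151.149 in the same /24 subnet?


Mask: 255.255.255.0
173.197.151.33 AND mask = 173.197.151.0
173.197.151.149 AND mask = 173.197.151.0
Yes, same subnet (173.197.151.0)


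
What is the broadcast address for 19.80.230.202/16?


Network: 19.80.0.0/16
Host bits = 16
Set all host bits to 1:
Broadcast: 19.80.255.255


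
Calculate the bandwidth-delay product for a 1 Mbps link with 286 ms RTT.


BDP = bandwidth * RTT
= 1 Mbps * 286 ms
= 1 * 1e6 * 286 / 1000 bits
= 286000 bits
= 35750 bytes
= 34.9121 KB
BDP = 286000 bits (35750 bytes)


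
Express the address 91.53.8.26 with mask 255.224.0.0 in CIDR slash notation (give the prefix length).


Binary: 11111111.11100000.00000000.00000000
Count leading 1s
Prefix: /11


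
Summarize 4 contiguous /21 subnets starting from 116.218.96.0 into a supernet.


Original prefix: /21
Number of subnets: 4 = 2^2
New prefix = 21 - 2 = 19
Supernet: 116.218.96.0/19


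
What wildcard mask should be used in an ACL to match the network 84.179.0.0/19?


Subnet mask: 255.255.224.0
Wildcard = 255.255.255.255 - subnet mask
255 - 255 = 0
255 - 255 = 0
255 - 224 = 31
255 - 0 = 255
Wildcard: 0.0.31.255


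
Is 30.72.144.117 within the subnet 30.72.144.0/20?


Subnet network: 30.72.144.0
Test IP AND mask: 30.72.144.0
Yes, 30.72.144.117 is in 30.72.144.0/20


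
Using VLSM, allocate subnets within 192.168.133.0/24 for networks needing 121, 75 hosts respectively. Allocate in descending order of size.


121 hosts -> /25 (126 usable): 192.168.133.0/25
75 hosts -> /25 (126 usable): 192.168.133.128/25
Allocation: 192.168.133.0/25 (121 hosts, 126 usable); 192.168.133.128/25 (75 hosts, 126 usable)


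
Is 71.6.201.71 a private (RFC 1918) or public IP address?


RFC 1918 private ranges:
  10.0.0.0/8 (10.0.0.0 - 10.255.255.255)
  172.16.0.0/12 (172.16.0.0 - 172.31.255.255)
  192.168.0.0/16 (192.168.0.0 - 192.168.255.255)
Public (not in any RFC 1918 range)


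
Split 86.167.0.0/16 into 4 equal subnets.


New prefix = 16 + 2 = 18
Each subnet has 16384 addresses
  86.167.0.0/18
  86.167.64.0/18
  86.167.128.0/18
  86.167.192.0/18
Subnets: 86.167.0.0/18, 86.167.64.0/18, 86.167.128.0/18, 86.167.192.0/18


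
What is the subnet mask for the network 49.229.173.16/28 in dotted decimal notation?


/28 means 28 network bits, 4 host bits
Binary: 11111111111111111111111111110000
Mask: 255.255.255.240


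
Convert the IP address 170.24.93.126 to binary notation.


170 = 10101010
24 = 00011000
93 = 01011101
126 = 01111110
Binary: 10101010.00011000.01011101.01111110


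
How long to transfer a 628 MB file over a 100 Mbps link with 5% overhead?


Effective throughput = 100 * (1 - 5/100) = 95 Mbps
File size in Mb = 628 * 8 = 5024 Mb
Time = 5024 / 95
Time = 52.8842 seconds


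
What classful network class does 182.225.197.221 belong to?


First octet: 182
Binary: 10110110
10xxxxxx -> Class B (128-191)
Class B, default mask 255.255.0.0 (/16)


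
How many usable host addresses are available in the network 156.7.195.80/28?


Host bits = 32 - 28 = 4
Total addresses = 2^4 = 16
Usable = total - 2 (network and broadcast)
Usable hosts: 14


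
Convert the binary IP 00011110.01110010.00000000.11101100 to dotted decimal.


00011110 = 30
01110010 = 114
00000000 = 0
11101100 = 236
IP: 30.114.0.236


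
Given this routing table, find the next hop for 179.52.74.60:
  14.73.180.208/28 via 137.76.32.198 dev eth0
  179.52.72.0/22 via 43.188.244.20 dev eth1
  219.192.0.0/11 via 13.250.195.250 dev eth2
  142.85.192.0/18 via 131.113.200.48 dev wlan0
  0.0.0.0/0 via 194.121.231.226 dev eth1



Longest prefix match for 179.52.74.60:
  /28 14.73.180.208: no
  /22 179.52.72.0: MATCH
  /11 219.192.0.0: no
  /18 142.85.192.0: no
  /0 0.0.0.0: MATCH
Selected: next-hop 43.188.244.20 via eth1 (matched /22)


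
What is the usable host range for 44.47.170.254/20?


Network: 44.47.160.0
Broadcast: 44.47.175.255
First usable = network + 1
Last usable = broadcast - 1
Range: 44.47.160.1 to 44.47.175.254


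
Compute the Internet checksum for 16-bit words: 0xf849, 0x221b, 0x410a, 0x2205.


Sum all words (with carry folding):
+ 0xf849 = 0xf849
+ 0x221b = 0x1a65
+ 0x410a = 0x5b6f
+ 0x2205 = 0x7d74
One's complement: ~0x7d74
Checksum = 0x828b


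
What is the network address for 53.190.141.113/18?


IP:   00110101.10111110.10001101.01110001
Mask: 11111111.11111111.11000000.00000000
AND operation:
Net:  00110101.10111110.10000000.00000000
Network: 53.190.128.0/18


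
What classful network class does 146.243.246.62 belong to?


First octet: 146
Binary: 10010010
10xxxxxx -> Class B (128-191)
Class B, default mask 255.255.0.0 (/16)


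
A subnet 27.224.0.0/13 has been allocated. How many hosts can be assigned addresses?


Host bits = 32 - 13 = 19
Total addresses = 2^19 = 524288
Usable = total - 2 (network and broadcast)
Usable hosts: 524286


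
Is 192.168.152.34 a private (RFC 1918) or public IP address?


RFC 1918 private ranges:
  10.0.0.0/8 (10.0.0.0 - 10.255.255.255)
  172.16.0.0/12 (172.16.0.0 - 172.31.255.255)
  192.168.0.0/16 (192.168.0.0 - 192.168.255.255)
Private (in 192.168.0.0/16)


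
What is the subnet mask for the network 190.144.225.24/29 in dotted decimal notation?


/29 means 29 network bits, 3 host bits
Binary: 11111111111111111111111111111000
Mask: 255.255.255.248


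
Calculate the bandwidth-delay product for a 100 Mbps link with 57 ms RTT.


BDP = bandwidth * RTT
= 100 Mbps * 57 ms
= 100 * 1e6 * 57 / 1000 bits
= 5700000 bits
= 712500 bytes
= 695.8008 KB
BDP = 5700000 bits (712500 bytes)


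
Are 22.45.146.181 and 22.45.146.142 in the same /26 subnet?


Mask: 255.255.255.192
22.45.146.181 AND mask = 22.45.146.128
22.45.146.142 AND mask = 22.45.146.128
Yes, same subnet (22.45.146.128)


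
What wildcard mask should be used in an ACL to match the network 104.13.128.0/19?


Subnet mask: 255.255.224.0
Wildcard = 255.255.255.255 - subnet mask
255 - 255 = 0
255 - 255 = 0
255 - 224 = 31
255 - 0 = 255
Wildcard: 0.0.31.255


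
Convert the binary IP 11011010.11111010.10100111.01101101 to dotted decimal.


11011010 = 218
11111010 = 250
10100111 = 167
01101101 = 109
IP: 218.250.167.109


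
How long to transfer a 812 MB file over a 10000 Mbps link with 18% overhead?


Effective throughput = 10000 * (1 - 18/100) = 8200 Mbps
File size in Mb = 812 * 8 = 6496 Mb
Time = 6496 / 8200
Time = 0.7922 seconds


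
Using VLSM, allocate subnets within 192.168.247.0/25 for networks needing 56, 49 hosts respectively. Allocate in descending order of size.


56 hosts -> /26 (62 usable): 192.168.247.0/26
49 hosts -> /26 (62 usable): 192.168.247.64/26
Allocation: 192.168.247.0/26 (56 hosts, 62 usable); 192.168.247.64/26 (49 hosts, 62 usable)


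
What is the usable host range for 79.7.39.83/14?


Network: 79.4.0.0
Broadcast: 79.7.255.255
First usable = network + 1
Last usable = broadcast - 1
Range: 79.4.0.1 to 79.7.255.254


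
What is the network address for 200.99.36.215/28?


IP:   11001000.01100011.00100100.11010111
Mask: 11111111.11111111.11111111.11110000
AND operation:
Net:  11001000.01100011.00100100.11010000
Network: 200.99.36.208/28


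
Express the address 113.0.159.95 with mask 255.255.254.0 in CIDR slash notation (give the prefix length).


Binary: 11111111.11111111.11111110.00000000
Count leading 1s
Prefix: /23


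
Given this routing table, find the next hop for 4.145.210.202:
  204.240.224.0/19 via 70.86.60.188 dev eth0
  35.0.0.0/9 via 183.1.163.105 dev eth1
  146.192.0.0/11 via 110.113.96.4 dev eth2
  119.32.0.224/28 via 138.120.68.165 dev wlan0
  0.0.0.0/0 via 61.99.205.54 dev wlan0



Longest prefix match for 4.145.210.202:
  /19 204.240.224.0: no
  /9 35.0.0.0: no
  /11 146.192.0.0: no
  /28 119.32.0.224: no
  /0 0.0.0.0: MATCH
Selected: next-hop 61.99.205.54 via wlan0 (matched /0)


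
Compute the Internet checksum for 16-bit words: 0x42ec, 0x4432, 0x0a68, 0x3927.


Sum all words (with carry folding):
+ 0x42ec = 0x42ec
+ 0x4432 = 0x871e
+ 0x0a68 = 0x9186
+ 0x3927 = 0xcaad
One's complement: ~0xcaad
Checksum = 0x3552


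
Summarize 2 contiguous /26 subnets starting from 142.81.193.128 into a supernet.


Original prefix: /26
Number of subnets: 2 = 2^1
New prefix = 26 - 1 = 25
Supernet: 142.81.193.128/25


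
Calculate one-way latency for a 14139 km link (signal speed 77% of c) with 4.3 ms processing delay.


Speed = 0.77 * 3e5 km/s = 231000 km/s
Propagation delay = 14139 / 231000 = 0.0612 s = 61.2078 ms
Processing delay = 4.3 ms
Total one-way latency = 65.5078 ms


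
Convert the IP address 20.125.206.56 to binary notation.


20 = 00010100
125 = 01111101
206 = 11001110
56 = 00111000
Binary: 00010100.01111101.11001110.00111000


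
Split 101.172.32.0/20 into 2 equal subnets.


New prefix = 20 + 1 = 21
Each subnet has 2048 addresses
  101.172.32.0/21
  101.172.40.0/21
Subnets: 101.172.32.0/21, 101.172.40.0/21


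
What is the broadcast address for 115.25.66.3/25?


Network: 115.25.66.0/25
Host bits = 7
Set all host bits to 1:
Broadcast: 115.25.66.127


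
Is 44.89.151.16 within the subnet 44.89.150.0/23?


Subnet network: 44.89.150.0
Test IP AND mask: 44.89.150.0
Yes, 44.89.151.16 is in 44.89.150.0/23


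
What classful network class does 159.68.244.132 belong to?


First octet: 159
Binary: 10011111
10xxxxxx -> Class B (128-191)
Class B, default mask 255.255.0.0 (/16)


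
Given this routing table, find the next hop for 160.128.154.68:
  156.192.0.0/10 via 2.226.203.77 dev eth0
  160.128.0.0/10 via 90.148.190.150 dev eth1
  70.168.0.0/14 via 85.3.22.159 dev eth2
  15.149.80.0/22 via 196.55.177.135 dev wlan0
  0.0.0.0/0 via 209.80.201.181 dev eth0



Longest prefix match for 160.128.154.68:
  /10 156.192.0.0: no
  /10 160.128.0.0: MATCH
  /14 70.168.0.0: no
  /22 15.149.80.0: no
  /0 0.0.0.0: MATCH
Selected: next-hop 90.148.190.150 via eth1 (matched /10)


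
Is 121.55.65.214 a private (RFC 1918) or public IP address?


RFC 1918 private ranges:
  10.0.0.0/8 (10.0.0.0 - 10.255.255.255)
  172.16.0.0/12 (172.16.0.0 - 172.31.255.255)
  192.168.0.0/16 (192.168.0.0 - 192.168.255.255)
Public (not in any RFC 1918 range)


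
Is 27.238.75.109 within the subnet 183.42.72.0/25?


Subnet network: 183.42.72.0
Test IP AND mask: 27.238.75.0
No, 27.238.75.109 is not in 183.42.72.0/25


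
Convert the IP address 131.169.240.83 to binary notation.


131 = 10000011
169 = 10101001
240 = 11110000
83 = 01010011
Binary: 10000011.10101001.11110000.01010011


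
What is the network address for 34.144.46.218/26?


IP:   00100010.10010000.00101110.11011010
Mask: 11111111.11111111.11111111.11000000
AND operation:
Net:  00100010.10010000.00101110.11000000
Network: 34.144.46.192/26


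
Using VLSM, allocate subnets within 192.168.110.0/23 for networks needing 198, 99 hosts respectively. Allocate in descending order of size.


198 hosts -> /24 (254 usable): 192.168.110.0/24
99 hosts -> /25 (126 usable): 192.168.111.0/25
Allocation: 192.168.110.0/24 (198 hosts, 254 usable); 192.168.111.0/25 (99 hosts, 126 usable)


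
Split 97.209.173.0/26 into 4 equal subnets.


New prefix = 26 + 2 = 28
Each subnet has 16 addresses
  97.209.173.0/28
  97.209.173.16/28
  97.209.173.32/28
  97.209.173.48/28
Subnets: 97.209.173.0/28, 97.209.173.16/28, 97.209.173.32/28, 97.209.173.48/28


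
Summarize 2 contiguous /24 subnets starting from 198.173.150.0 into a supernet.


Original prefix: /24
Number of subnets: 2 = 2^1
New prefix = 24 - 1 = 23
Supernet: 198.173.150.0/23


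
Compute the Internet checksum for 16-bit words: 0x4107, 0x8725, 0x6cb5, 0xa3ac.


Sum all words (with carry folding):
+ 0x4107 = 0x4107
+ 0x8725 = 0xc82c
+ 0x6cb5 = 0x34e2
+ 0xa3ac = 0xd88e
One's complement: ~0xd88e
Checksum = 0x2771


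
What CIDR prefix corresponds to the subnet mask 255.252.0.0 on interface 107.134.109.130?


Binary: 11111111.11111100.00000000.00000000
Count leading 1s
Prefix: /14


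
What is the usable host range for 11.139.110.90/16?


Network: 11.139.0.0
Broadcast: 11.139.255.255
First usable = network + 1
Last usable = broadcast - 1
Range: 11.139.0.1 to 11.139.255.254


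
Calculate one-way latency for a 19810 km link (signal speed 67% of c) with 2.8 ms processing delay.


Speed = 0.67 * 3e5 km/s = 201000 km/s
Propagation delay = 19810 / 201000 = 0.0986 s = 98.5572 ms
Processing delay = 2.8 ms
Total one-way latency = 101.3572 ms


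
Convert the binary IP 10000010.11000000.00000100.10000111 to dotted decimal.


10000010 = 130
11000000 = 192
00000100 = 4
10000111 = 135
IP: 130.192.4.135


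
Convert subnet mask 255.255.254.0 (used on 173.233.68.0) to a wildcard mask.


Subnet mask: 255.255.254.0
Wildcard = 255.255.255.255 - subnet mask
255 - 255 = 0
255 - 255 = 0
255 - 254 = 1
255 - 0 = 255
Wildcard: 0.0.1.255


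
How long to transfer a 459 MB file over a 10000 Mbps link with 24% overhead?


Effective throughput = 10000 * (1 - 24/100) = 7600 Mbps
File size in Mb = 459 * 8 = 3672 Mb
Time = 3672 / 7600
Time = 0.4832 seconds


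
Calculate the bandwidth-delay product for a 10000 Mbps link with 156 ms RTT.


BDP = bandwidth * RTT
= 10000 Mbps * 156 ms
= 10000 * 1e6 * 156 / 1000 bits
= 1560000000 bits
= 195000000 bytes
= 190429.6875 KB
BDP = 1560000000 bits (195000000 bytes)


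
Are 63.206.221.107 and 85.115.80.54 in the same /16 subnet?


Mask: 255.255.0.0
63.206.221.107 AND mask = 63.206.0.0
85.115.80.54 AND mask = 85.115.0.0
No, different subnets (63.206.0.0 vs 85.115.0.0)


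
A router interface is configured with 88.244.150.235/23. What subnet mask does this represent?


/23 means 23 network bits, 9 host bits
Binary: 11111111111111111111111000000000
Mask: 255.255.254.0


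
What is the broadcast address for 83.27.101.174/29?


Network: 83.27.101.168/29
Host bits = 3
Set all host bits to 1:
Broadcast: 83.27.101.175


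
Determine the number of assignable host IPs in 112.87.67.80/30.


Host bits = 32 - 30 = 2
Total addresses = 2^2 = 4
Usable = total - 2 (network and broadcast)
Usable hosts: 2


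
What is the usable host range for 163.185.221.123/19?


Network: 163.185.192.0
Broadcast: 163.185.223.255
First usable = network + 1
Last usable = broadcast - 1
Range: 163.185.192.1 to 163.185.223.254


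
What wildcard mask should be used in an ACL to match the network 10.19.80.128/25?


Subnet mask: 255.255.255.128
Wildcard = 255.255.255.255 - subnet mask
255 - 255 = 0
255 - 255 = 0
255 - 255 = 0
255 - 128 = 127
Wildcard: 0.0.0.127


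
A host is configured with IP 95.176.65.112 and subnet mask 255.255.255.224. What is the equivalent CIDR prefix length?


Binary: 11111111.11111111.11111111.11100000
Count leading 1s
Prefix: /27


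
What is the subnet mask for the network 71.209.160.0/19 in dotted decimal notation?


/19 means 19 network bits, 13 host bits
Binary: 11111111111111111110000000000000
Mask: 255.255.224.0


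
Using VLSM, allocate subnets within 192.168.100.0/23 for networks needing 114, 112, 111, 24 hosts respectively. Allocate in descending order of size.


114 hosts -> /25 (126 usable): 192.168.100.0/25
112 hosts -> /25 (126 usable): 192.168.100.128/25
111 hosts -> /25 (126 usable): 192.168.101.0/25
24 hosts -> /27 (30 usable): 192.168.101.128/27
Allocation: 192.168.100.0/25 (114 hosts, 126 usable); 192.168.100.128/25 (112 hosts, 126 usable); 192.168.101.0/25 (111 hosts, 126 usable); 192.168.101.128/27 (24 hosts, 30 usable)


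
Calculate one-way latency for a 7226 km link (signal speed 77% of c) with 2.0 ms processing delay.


Speed = 0.77 * 3e5 km/s = 231000 km/s
Propagation delay = 7226 / 231000 = 0.0313 s = 31.2814 ms
Processing delay = 2.0 ms
Total one-way latency = 33.2814 ms


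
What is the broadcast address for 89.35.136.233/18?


Network: 89.35.128.0/18
Host bits = 14
Set all host bits to 1:
Broadcast: 89.35.191.255


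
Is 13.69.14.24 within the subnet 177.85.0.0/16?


Subnet network: 177.85.0.0
Test IP AND mask: 13.69.0.0
No, 13.69.14.24 is not in 177.85.0.0/16


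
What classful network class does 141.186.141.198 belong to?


First octet: 141
Binary: 10001101
10xxxxxx -> Class B (128-191)
Class B, default mask 255.255.0.0 (/16)


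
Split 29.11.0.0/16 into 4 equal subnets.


New prefix = 16 + 2 = 18
Each subnet has 16384 addresses
  29.11.0.0/18
  29.11.64.0/18
  29.11.128.0/18
  29.11.192.0/18
Subnets: 29.11.0.0/18, 29.11.64.0/18, 29.11.128.0/18, 29.11.192.0/18


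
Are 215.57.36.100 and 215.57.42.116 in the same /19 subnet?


Mask: 255.255.224.0
215.57.36.100 AND mask = 215.57.32.0
215.57.42.116 AND mask = 215.57.32.0
Yes, same subnet (215.57.32.0)


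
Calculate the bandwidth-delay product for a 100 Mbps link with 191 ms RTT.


BDP = bandwidth * RTT
= 100 Mbps * 191 ms
= 100 * 1e6 * 191 / 1000 bits
= 19100000 bits
= 2387500 bytes
= 2331.543 KB
BDP = 19100000 bits (2387500 bytes)


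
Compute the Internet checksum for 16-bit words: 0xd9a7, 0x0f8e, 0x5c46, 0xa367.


Sum all words (with carry folding):
+ 0xd9a7 = 0xd9a7
+ 0x0f8e = 0xe935
+ 0x5c46 = 0x457c
+ 0xa367 = 0xe8e3
One's complement: ~0xe8e3
Checksum = 0x171c


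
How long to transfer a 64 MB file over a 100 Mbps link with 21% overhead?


Effective throughput = 100 * (1 - 21/100) = 79 Mbps
File size in Mb = 64 * 8 = 512 Mb
Time = 512 / 79
Time = 6.481 seconds


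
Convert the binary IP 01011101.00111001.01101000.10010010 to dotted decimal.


01011101 = 93
00111001 = 57
01101000 = 104
10010010 = 146
IP: 93.57.104.146


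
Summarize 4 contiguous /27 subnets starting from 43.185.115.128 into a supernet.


Original prefix: /27
Number of subnets: 4 = 2^2
New prefix = 27 - 2 = 25
Supernet: 43.185.115.128/25


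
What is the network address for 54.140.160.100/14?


IP:   00110110.10001100.10100000.01100100
Mask: 11111111.11111100.00000000.00000000
AND operation:
Net:  00110110.10001100.00000000.00000000
Network: 54.140.0.0/14


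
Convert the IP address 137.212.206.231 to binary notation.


137 = 10001001
212 = 11010100
206 = 11001110
231 = 11100111
Binary: 10001001.11010100.11001110.11100111


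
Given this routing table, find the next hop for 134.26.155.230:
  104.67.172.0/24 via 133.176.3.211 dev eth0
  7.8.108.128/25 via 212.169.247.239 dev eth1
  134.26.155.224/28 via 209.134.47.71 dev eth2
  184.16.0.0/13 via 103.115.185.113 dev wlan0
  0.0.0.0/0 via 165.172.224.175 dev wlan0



Longest prefix match for 134.26.155.230:
  /24 104.67.172.0: no
  /25 7.8.108.128: no
  /28 134.26.155.224: MATCH
  /13 184.16.0.0: no
  /0 0.0.0.0: MATCH
Selected: next-hop 209.134.47.71 via eth2 (matched /28)


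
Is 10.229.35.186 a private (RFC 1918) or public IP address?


RFC 1918 private ranges:
  10.0.0.0/8 (10.0.0.0 - 10.255.255.255)
  172.16.0.0/12 (172.16.0.0 - 172.31.255.255)
  192.168.0.0/16 (192.168.0.0 - 192.168.255.255)
Private (in 10.0.0.0/8)


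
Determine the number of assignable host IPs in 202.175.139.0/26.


Host bits = 32 - 26 = 6
Total addresses = 2^6 = 64
Usable = total - 2 (network and broadcast)
Usable hosts: 62


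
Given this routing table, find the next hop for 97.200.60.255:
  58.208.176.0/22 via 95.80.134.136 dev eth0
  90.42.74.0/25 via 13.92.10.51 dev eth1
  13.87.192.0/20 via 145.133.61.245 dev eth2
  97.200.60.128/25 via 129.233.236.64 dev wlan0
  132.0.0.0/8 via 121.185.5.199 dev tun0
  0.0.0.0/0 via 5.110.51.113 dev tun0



Longest prefix match for 97.200.60.255:
  /22 58.208.176.0: no
  /25 90.42.74.0: no
  /20 13.87.192.0: no
  /25 97.200.60.128: MATCH
  /8 132.0.0.0: no
  /0 0.0.0.0: MATCH
Selected: next-hop 129.233.236.64 via wlan0 (matched /25)


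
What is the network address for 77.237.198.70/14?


IP:   01001101.11101101.11000110.01000110
Mask: 11111111.11111100.00000000.00000000
AND operation:
Net:  01001101.11101100.00000000.00000000
Network: 77.236.0.0/14


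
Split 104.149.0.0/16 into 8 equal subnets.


New prefix = 16 + 3 = 19
Each subnet has 8192 addresses
  104.149.0.0/19
  104.149.32.0/19
  104.149.64.0/19
  104.149.96.0/19
  104.149.128.0/19
  104.149.160.0/19
  104.149.192.0/19
  104.149.224.0/19
Subnets: 104.149.0.0/19, 104.149.32.0/19, 104.149.64.0/19, 104.149.96.0/19, 104.149.128.0/19, 104.149.160.0/19, 104.149.192.0/19, 104.149.224.0/19


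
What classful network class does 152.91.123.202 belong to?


First octet: 152
Binary: 10011000
10xxxxxx -> Class B (128-191)
Class B, default mask 255.255.0.0 (/16)


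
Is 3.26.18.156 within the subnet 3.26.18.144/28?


Subnet network: 3.26.18.144
Test IP AND mask: 3.26.18.144
Yes, 3.26.18.156 is in 3.26.18.144/28


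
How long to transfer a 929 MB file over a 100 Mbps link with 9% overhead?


Effective throughput = 100 * (1 - 9/100) = 91 Mbps
File size in Mb = 929 * 8 = 7432 Mb
Time = 7432 / 91
Time = 81.6703 seconds


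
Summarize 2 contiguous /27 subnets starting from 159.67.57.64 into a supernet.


Original prefix: /27
Number of subnets: 2 = 2^1
New prefix = 27 - 1 = 26
Supernet: 159.67.57.64/26


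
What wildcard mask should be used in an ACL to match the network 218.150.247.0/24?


Subnet mask: 255.255.255.0
Wildcard = 255.255.255.255 - subnet mask
255 - 255 = 0
255 - 255 = 0
255 - 255 = 0
255 - 0 = 255
Wildcard: 0.0.0.255


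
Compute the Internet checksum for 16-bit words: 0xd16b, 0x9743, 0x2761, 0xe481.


Sum all words (with carry folding):
+ 0xd16b = 0xd16b
+ 0x9743 = 0x68af
+ 0x2761 = 0x9010
+ 0xe481 = 0x7492
One's complement: ~0x7492
Checksum = 0x8b6d


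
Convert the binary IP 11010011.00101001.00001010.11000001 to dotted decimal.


11010011 = 211
00101001 = 41
00001010 = 10
11000001 = 193
IP: 211.41.10.193


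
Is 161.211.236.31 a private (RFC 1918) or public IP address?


RFC 1918 private ranges:
  10.0.0.0/8 (10.0.0.0 - 10.255.255.255)
  172.16.0.0/12 (172.16.0.0 - 172.31.255.255)
  192.168.0.0/16 (192.168.0.0 - 192.168.255.255)
Public (not in any RFC 1918 range)


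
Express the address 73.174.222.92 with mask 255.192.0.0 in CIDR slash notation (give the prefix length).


Binary: 11111111.11000000.00000000.00000000
Count leading 1s
Prefix: /10


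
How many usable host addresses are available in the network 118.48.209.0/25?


Host bits = 32 - 25 = 7
Total addresses = 2^7 = 128
Usable = total - 2 (network and broadcast)
Usable hosts: 126


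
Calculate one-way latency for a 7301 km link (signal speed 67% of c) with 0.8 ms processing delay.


Speed = 0.67 * 3e5 km/s = 201000 km/s
Propagation delay = 7301 / 201000 = 0.0363 s = 36.3234 ms
Processing delay = 0.8 ms
Total one-way latency = 37.1234 ms


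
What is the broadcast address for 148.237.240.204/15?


Network: 148.236.0.0/15
Host bits = 17
Set all host bits to 1:
Broadcast: 148.237.255.255


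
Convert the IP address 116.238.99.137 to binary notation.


116 = 01110100
238 = 11101110
99 = 01100011
137 = 10001001
Binary: 01110100.11101110.01100011.10001001


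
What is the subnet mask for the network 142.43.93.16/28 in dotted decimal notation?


/28 means 28 network bits, 4 host bits
Binary: 11111111111111111111111111110000
Mask: 255.255.255.240


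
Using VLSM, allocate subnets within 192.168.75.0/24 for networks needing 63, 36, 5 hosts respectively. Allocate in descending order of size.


63 hosts -> /25 (126 usable): 192.168.75.0/25
36 hosts -> /26 (62 usable): 192.168.75.128/26
5 hosts -> /29 (6 usable): 192.168.75.192/29
Allocation: 192.168.75.0/25 (63 hosts, 126 usable); 192.168.75.128/26 (36 hosts, 62 usable); 192.168.75.192/29 (5 hosts, 6 usable)


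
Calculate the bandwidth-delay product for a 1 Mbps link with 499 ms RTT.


BDP = bandwidth * RTT
= 1 Mbps * 499 ms
= 1 * 1e6 * 499 / 1000 bits
= 499000 bits
= 62375 bytes
= 60.9131 KB
BDP = 499000 bits (62375 bytes)


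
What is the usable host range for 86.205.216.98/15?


Network: 86.204.0.0
Broadcast: 86.205.255.255
First usable = network + 1
Last usable = broadcast - 1
Range: 86.204.0.1 to 86.205.255.254


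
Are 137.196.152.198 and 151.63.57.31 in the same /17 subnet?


Mask: 255.255.128.0
137.196.152.198 AND mask = 137.196.128.0
151.63.57.31 AND mask = 151.63.0.0
No, different subnets (137.196.128.0 vs 151.63.0.0)


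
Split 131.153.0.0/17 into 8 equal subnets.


New prefix = 17 + 3 = 20
Each subnet has 4096 addresses
  131.153.0.0/20
  131.153.16.0/20
  131.153.32.0/20
  131.153.48.0/20
  131.153.64.0/20
  131.153.80.0/20
  131.153.96.0/20
  131.153.112.0/20
Subnets: 131.153.0.0/20, 131.153.16.0/20, 131.153.32.0/20, 131.153.48.0/20, 131.153.64.0/20, 131.153.80.0/20, 131.153.96.0/20, 131.153.112.0/20


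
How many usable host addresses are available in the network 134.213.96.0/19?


Host bits = 32 - 19 = 13
Total addresses = 2^13 = 8192
Usable = total - 2 (network and broadcast)
Usable hosts: 8190


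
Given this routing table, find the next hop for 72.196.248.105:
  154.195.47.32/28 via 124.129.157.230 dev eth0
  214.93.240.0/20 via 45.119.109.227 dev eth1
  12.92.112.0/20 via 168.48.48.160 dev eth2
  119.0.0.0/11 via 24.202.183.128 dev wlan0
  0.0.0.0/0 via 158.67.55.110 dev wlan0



Longest prefix match for 72.196.248.105:
  /28 154.195.47.32: no
  /20 214.93.240.0: no
  /20 12.92.112.0: no
  /11 119.0.0.0: no
  /0 0.0.0.0: MATCH
Selected: next-hop 158.67.55.110 via wlan0 (matched /0)


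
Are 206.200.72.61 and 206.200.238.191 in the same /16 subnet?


Mask: 255.255.0.0
206.200.72.61 AND mask = 206.200.0.0
206.200.238.191 AND mask = 206.200.0.0
Yes, same subnet (206.200.0.0)


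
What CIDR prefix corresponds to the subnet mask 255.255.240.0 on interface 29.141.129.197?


Binary: 11111111.11111111.11110000.00000000
Count leading 1s
Prefix: /20


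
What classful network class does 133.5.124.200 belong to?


First octet: 133
Binary: 10000101
10xxxxxx -> Class B (128-191)
Class B, default mask 255.255.0.0 (/16)


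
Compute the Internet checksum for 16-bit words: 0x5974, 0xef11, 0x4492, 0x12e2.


Sum all words (with carry folding):
+ 0x5974 = 0x5974
+ 0xef11 = 0x4886
+ 0x4492 = 0x8d18
+ 0x12e2 = 0x9ffa
One's complement: ~0x9ffa
Checksum = 0x6005


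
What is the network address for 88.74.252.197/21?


IP:   01011000.01001010.11111100.11000101
Mask: 11111111.11111111.11111000.00000000
AND operation:
Net:  01011000.01001010.11111000.00000000
Network: 88.74.248.0/21


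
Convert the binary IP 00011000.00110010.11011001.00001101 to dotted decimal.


00011000 = 24
00110010 = 50
11011001 = 217
00001101 = 13
IP: 24.50.217.13


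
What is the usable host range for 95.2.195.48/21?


Network: 95.2.192.0
Broadcast: 95.2.199.255
First usable = network + 1
Last usable = broadcast - 1
Range: 95.2.192.1 to 95.2.199.254


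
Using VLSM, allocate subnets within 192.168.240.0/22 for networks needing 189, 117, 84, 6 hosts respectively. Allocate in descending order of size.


189 hosts -> /24 (254 usable): 192.168.240.0/24
117 hosts -> /25 (126 usable): 192.168.241.0/25
84 hosts -> /25 (126 usable): 192.168.241.128/25
6 hosts -> /29 (6 usable): 192.168.242.0/29
Allocation: 192.168.240.0/24 (189 hosts, 254 usable); 192.168.241.0/25 (117 hosts, 126 usable); 192.168.241.128/25 (84 hosts, 126 usable); 192.168.242.0/29 (6 hosts, 6 usable)


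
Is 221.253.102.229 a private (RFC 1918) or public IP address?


RFC 1918 private ranges:
  10.0.0.0/8 (10.0.0.0 - 10.255.255.255)
  172.16.0.0/12 (172.16.0.0 - 172.31.255.255)
  192.168.0.0/16 (192.168.0.0 - 192.168.255.255)
Public (not in any RFC 1918 range)


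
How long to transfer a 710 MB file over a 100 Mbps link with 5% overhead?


Effective throughput = 100 * (1 - 5/100) = 95 Mbps
File size in Mb = 710 * 8 = 5680 Mb
Time = 5680 / 95
Time = 59.7895 seconds


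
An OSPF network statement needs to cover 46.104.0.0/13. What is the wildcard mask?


Subnet mask: 255.248.0.0
Wildcard = 255.255.255.255 - subnet mask
255 - 255 = 0
255 - 248 = 7
255 - 0 = 255
255 - 0 = 255
Wildcard: 0.7.255.255


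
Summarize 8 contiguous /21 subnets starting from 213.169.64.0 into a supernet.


Original prefix: /21
Number of subnets: 8 = 2^3
New prefix = 21 - 3 = 18
Supernet: 213.169.64.0/18


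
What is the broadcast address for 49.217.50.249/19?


Network: 49.217.32.0/19
Host bits = 13
Set all host bits to 1:
Broadcast: 49.217.63.255


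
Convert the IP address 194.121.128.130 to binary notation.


194 = 11000010
121 = 01111001
128 = 10000000
130 = 10000010
Binary: 11000010.01111001.10000000.10000010


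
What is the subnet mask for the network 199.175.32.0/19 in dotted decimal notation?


/19 means 19 network bits, 13 host bits
Binary: 11111111111111111110000000000000
Mask: 255.255.224.0


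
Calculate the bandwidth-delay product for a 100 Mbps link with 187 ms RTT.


BDP = bandwidth * RTT
= 100 Mbps * 187 ms
= 100 * 1e6 * 187 / 1000 bits
= 18700000 bits
= 2337500 bytes
= 2282.7148 KB
BDP = 18700000 bits (2337500 bytes)


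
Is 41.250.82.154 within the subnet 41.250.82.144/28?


Subnet network: 41.250.82.144
Test IP AND mask: 41.250.82.144
Yes, 41.250.82.154 is in 41.250.82.144/28


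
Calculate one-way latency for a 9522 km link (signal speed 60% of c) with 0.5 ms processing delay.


Speed = 0.6 * 3e5 km/s = 180000 km/s
Propagation delay = 9522 / 180000 = 0.0529 s = 52.9 ms
Processing delay = 0.5 ms
Total one-way latency = 53.4 ms


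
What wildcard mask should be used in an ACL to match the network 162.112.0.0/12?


Subnet mask: 255.240.0.0
Wildcard = 255.255.255.255 - subnet mask
255 - 255 = 0
255 - 240 = 15
255 - 0 = 255
255 - 0 = 255
Wildcard: 0.15.255.255


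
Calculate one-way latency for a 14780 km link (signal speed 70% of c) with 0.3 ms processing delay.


Speed = 0.7 * 3e5 km/s = 210000 km/s
Propagation delay = 14780 / 210000 = 0.0704 s = 70.381 ms
Processing delay = 0.3 ms
Total one-way latency = 70.681 ms


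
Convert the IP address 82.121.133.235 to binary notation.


82 = 01010010
121 = 01111001
133 = 10000101
235 = 11101011
Binary: 01010010.01111001.10000101.11101011


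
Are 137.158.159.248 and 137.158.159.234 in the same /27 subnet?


Mask: 255.255.255.224
137.158.159.248 AND mask = 137.158.159.224
137.158.159.234 AND mask = 137.158.159.224
Yes, same subnet (137.158.159.224)


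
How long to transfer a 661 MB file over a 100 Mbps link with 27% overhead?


Effective throughput = 100 * (1 - 27/100) = 73 Mbps
File size in Mb = 661 * 8 = 5288 Mb
Time = 5288 / 73
Time = 72.4384 seconds


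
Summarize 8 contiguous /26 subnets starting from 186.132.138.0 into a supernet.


Original prefix: /26
Number of subnets: 8 = 2^3
New prefix = 26 - 3 = 23
Supernet: 186.132.138.0/23


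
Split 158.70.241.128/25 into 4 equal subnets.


New prefix = 25 + 2 = 27
Each subnet has 32 addresses
  158.70.241.128/27
  158.70.241.160/27
  158.70.241.192/27
  158.70.241.224/27
Subnets: 158.70.241.128/27, 158.70.241.160/27, 158.70.241.192/27, 158.70.241.224/27


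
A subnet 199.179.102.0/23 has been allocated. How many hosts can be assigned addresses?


Host bits = 32 - 23 = 9
Total addresses = 2^9 = 512
Usable = total - 2 (network and broadcast)
Usable hosts: 510


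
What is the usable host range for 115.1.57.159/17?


Network: 115.1.0.0
Broadcast: 115.1.127.255
First usable = network + 1
Last usable = broadcast - 1
Range: 115.1.0.1 to 115.1.127.254


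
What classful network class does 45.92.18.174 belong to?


First octet: 45
Binary: 00101101
0xxxxxxx -> Class A (1-126)
Class A, default mask 255.0.0.0 (/8)


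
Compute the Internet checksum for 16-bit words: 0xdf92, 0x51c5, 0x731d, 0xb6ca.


Sum all words (with carry folding):
+ 0xdf92 = 0xdf92
+ 0x51c5 = 0x3158
+ 0x731d = 0xa475
+ 0xb6ca = 0x5b40
One's complement: ~0x5b40
Checksum = 0xa4bf


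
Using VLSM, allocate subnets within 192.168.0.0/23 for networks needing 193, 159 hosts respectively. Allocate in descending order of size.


193 hosts -> /24 (254 usable): 192.168.0.0/24
159 hosts -> /24 (254 usable): 192.168.1.0/24
Allocation: 192.168.0.0/24 (193 hosts, 254 usable); 192.168.1.0/24 (159 hosts, 254 usable)


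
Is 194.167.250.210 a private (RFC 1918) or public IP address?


RFC 1918 private ranges:
  10.0.0.0/8 (10.0.0.0 - 10.255.255.255)
  172.16.0.0/12 (172.16.0.0 - 172.31.255.255)
  192.168.0.0/16 (192.168.0.0 - 192.168.255.255)
Public (not in any RFC 1918 range)


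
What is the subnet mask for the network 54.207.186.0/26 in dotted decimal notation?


/26 means 26 network bits, 6 host bits
Binary: 11111111111111111111111111000000
Mask: 255.255.255.192


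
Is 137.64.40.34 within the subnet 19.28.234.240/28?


Subnet network: 19.28.234.240
Test IP AND mask: 137.64.40.32
No, 137.64.40.34 is not in 19.28.234.240/28


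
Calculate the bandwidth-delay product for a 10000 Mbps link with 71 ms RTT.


BDP = bandwidth * RTT
= 10000 Mbps * 71 ms
= 10000 * 1e6 * 71 / 1000 bits
= 710000000 bits
= 88750000 bytes
= 86669.9219 KB
BDP = 710000000 bits (88750000 bytes)


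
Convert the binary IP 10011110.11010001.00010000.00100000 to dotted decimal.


10011110 = 158
11010001 = 209
00010000 = 16
00100000 = 32
IP: 158.209.16.32


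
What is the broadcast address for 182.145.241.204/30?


Network: 182.145.241.204/30
Host bits = 2
Set all host bits to 1:
Broadcast: 182.145.241.207


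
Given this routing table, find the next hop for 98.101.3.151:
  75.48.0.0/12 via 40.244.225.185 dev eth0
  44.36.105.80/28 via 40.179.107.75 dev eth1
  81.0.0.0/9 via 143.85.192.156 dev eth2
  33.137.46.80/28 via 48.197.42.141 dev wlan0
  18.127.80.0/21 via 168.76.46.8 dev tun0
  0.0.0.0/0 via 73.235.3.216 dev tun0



Longest prefix match for 98.101.3.151:
  /12 75.48.0.0: no
  /28 44.36.105.80: no
  /9 81.0.0.0: no
  /28 33.137.46.80: no
  /21 18.127.80.0: no
  /0 0.0.0.0: MATCH
Selected: next-hop 73.235.3.216 via tun0 (matched /0)


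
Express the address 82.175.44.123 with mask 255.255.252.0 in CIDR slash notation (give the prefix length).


Binary: 11111111.11111111.11111100.00000000
Count leading 1s
Prefix: /22


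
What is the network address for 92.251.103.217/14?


IP:   01011100.11111011.01100111.11011001
Mask: 11111111.11111100.00000000.00000000
AND operation:
Net:  01011100.11111000.00000000.00000000
Network: 92.248.0.0/14


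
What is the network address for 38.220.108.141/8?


IP:   00100110.11011100.01101100.10001101
Mask: 11111111.00000000.00000000.00000000
AND operation:
Net:  00100110.00000000.00000000.00000000
Network: 38.0.0.0/8


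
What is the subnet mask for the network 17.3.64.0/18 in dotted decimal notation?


/18 means 18 network bits, 14 host bits
Binary: 11111111111111111100000000000000
Mask: 255.255.192.0


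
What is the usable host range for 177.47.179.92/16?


Network: 177.47.0.0
Broadcast: 177.47.255.255
First usable = network + 1
Last usable = broadcast - 1
Range: 177.47.0.1 to 177.47.255.254


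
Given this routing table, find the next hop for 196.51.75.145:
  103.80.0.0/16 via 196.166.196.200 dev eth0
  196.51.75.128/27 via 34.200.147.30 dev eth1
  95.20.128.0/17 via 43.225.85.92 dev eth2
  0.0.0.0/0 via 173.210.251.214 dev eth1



Longest prefix match for 196.51.75.145:
  /16 103.80.0.0: no
  /27 196.51.75.128: MATCH
  /17 95.20.128.0: no
  /0 0.0.0.0: MATCH
Selected: next-hop 34.200.147.30 via eth1 (matched /27)


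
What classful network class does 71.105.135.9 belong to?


First octet: 71
Binary: 01000111
0xxxxxxx -> Class A (1-126)
Class A, default mask 255.0.0.0 (/8)


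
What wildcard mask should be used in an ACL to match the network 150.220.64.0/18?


Subnet mask: 255.255.192.0
Wildcard = 255.255.255.255 - subnet mask
255 - 255 = 0
255 - 255 = 0
255 - 192 = 63
255 - 0 = 255
Wildcard: 0.0.63.255


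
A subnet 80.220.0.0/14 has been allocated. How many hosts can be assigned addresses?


Host bits = 32 - 14 = 18
Total addresses = 2^18 = 262144
Usable = total - 2 (network and broadcast)
Usable hosts: 262142


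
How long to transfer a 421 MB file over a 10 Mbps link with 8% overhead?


Effective throughput = 10 * (1 - 8/100) = 9.2 Mbps
File size in Mb = 421 * 8 = 3368 Mb
Time = 3368 / 9.2
Time = 366.087 seconds


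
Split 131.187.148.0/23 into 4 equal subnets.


New prefix = 23 + 2 = 25
Each subnet has 128 addresses
  131.187.148.0/25
  131.187.148.128/25
  131.187.149.0/25
  131.187.149.128/25
Subnets: 131.187.148.0/25, 131.187.148.128/25, 131.187.149.0/25, 131.187.149.128/25


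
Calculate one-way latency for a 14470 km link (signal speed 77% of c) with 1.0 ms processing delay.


Speed = 0.77 * 3e5 km/s = 231000 km/s
Propagation delay = 14470 / 231000 = 0.0626 s = 62.6407 ms
Processing delay = 1.0 ms
Total one-way latency = 63.6407 ms


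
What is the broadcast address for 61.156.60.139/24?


Network: 61.156.60.0/24
Host bits = 8
Set all host bits to 1:
Broadcast: 61.156.60.255


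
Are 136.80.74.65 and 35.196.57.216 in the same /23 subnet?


Mask: 255.255.254.0
136.80.74.65 AND mask = 136.80.74.0
35.196.57.216 AND mask = 35.196.56.0
No, different subnets (136.80.74.0 vs 35.196.56.0)


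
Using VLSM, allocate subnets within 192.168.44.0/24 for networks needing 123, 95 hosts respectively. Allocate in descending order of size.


123 hosts -> /25 (126 usable): 192.168.44.0/25
95 hosts -> /25 (126 usable): 192.168.44.128/25
Allocation: 192.168.44.0/25 (123 hosts, 126 usable); 192.168.44.128/25 (95 hosts, 126 usable)


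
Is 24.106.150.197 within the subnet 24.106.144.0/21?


Subnet network: 24.106.144.0
Test IP AND mask: 24.106.144.0
Yes, 24.106.150.197 is in 24.106.144.0/21


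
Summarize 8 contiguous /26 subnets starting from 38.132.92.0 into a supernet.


Original prefix: /26
Number of subnets: 8 = 2^3
New prefix = 26 - 3 = 23
Supernet: 38.132.92.0/23


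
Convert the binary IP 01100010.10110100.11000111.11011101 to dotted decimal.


01100010 = 98
10110100 = 180
11000111 = 199
11011101 = 221
IP: 98.180.199.221


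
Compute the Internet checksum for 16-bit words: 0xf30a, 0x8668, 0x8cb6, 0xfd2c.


Sum all words (with carry folding):
+ 0xf30a = 0xf30a
+ 0x8668 = 0x7973
+ 0x8cb6 = 0x062a
+ 0xfd2c = 0x0357
One's complement: ~0x0357
Checksum = 0xfca8
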